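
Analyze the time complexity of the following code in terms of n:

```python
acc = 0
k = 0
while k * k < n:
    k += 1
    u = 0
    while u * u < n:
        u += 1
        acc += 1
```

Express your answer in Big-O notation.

Each loop level contributes: √n × √n. Multiplying the contributions gives O(n).

Answer: O(n)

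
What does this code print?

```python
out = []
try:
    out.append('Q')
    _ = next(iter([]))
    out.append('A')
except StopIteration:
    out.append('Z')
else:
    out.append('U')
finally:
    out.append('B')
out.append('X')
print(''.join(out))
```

Execution trace: 'Q' (try body) → 'Z' (except StopIteration) → 'B' (finally) → 'X' (after the try/except). Output: QZBX

Answer: QZBX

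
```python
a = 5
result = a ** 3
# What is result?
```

Trace:
`a = 5` → a = 5
`result = a ** 3` → result = 125
So result = 125

Answer: 125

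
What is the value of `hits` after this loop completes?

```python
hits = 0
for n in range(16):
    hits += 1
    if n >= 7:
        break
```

Loop breaks when n reaches 7, hits is 8
`hits` takes the values: 0 → 1 → 2 → 3 → 4 → 5 → 6 → 7 → 8

Answer: 8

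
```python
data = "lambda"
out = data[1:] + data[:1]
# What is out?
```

Trace:
`data = "lambda"` → data = 'lambda'
`out = data[1:] + data[:1]` → out = 'ambdal'
So out = 'ambdal'

Answer: 'ambdal'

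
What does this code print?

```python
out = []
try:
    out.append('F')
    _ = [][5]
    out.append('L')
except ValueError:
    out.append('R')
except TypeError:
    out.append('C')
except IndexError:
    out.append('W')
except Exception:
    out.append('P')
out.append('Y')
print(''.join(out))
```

Execution trace: 'F' (try body) → 'W' (except IndexError) → 'Y' (after the try/except). Output: FWY

Answer: FWY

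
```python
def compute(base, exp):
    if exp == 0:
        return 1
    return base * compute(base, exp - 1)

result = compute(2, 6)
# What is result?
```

compute(2, 6) = 2 * 2 * 2 * 2 * 2 * 2 = 64

Answer: 64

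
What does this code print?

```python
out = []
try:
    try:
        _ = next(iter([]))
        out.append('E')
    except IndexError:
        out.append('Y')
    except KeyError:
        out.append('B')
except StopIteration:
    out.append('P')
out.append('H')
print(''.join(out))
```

Execution trace: 'P' (outer except StopIteration) → 'H' (after the try/except). Output: PH

Answer: PH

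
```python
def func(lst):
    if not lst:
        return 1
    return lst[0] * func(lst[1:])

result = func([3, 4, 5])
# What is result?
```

Product over [3, 4, 5] = 3 * 4 * 5 = 60

Answer: 60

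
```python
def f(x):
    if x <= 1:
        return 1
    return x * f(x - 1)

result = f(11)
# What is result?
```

f(11) = 11 * 10 * 9 * 8 * 7 * 6 * 5 * 4 * 3 * 2 * 1 = 39916800

Answer: 39916800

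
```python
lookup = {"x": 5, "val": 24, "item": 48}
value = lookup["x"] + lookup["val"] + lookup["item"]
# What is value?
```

Trace:
`lookup = {"x": 5, "val": 24, "item": 48}` → lookup = {'x': 5, 'val': 24, 'item': 48}
`value = lookup["x"] + lookup["val"] + lookup["item"]` → value = 77
So value = 77

Answer: 77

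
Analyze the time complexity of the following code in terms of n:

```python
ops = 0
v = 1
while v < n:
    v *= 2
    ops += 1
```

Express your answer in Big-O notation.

Each loop level contributes: log n. Multiplying the contributions gives O(log n).

Answer: O(log n)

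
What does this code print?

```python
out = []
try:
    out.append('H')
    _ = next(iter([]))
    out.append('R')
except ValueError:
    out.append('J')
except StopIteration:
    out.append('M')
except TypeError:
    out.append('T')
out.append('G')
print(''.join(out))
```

Execution trace: 'H' (try body) → 'M' (except StopIteration) → 'G' (after the try/except). Output: HMG

Answer: HMG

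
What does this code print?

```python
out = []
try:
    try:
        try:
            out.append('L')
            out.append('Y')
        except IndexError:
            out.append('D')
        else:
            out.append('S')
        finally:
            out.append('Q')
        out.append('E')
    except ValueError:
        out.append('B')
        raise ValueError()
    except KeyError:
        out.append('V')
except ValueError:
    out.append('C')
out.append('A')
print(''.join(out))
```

Execution trace: 'L' (inner try body) → 'Y' (inner try body, no exception) → 'S' (inner else) → 'Q' (inner finally) → 'E' (try body, no exception) → 'A' (after the try/except). Output: LYSQEA

Answer: LYSQEA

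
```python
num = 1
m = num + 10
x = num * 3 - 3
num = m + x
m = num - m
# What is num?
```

Trace:
`num = 1` → num = 1
`m = num + 10` → m = 11
`x = num * 3 - 3` → x = 0
`num = m + x` → num = 11
`m = num - m` → m = 0
So num = 11

Answer: 11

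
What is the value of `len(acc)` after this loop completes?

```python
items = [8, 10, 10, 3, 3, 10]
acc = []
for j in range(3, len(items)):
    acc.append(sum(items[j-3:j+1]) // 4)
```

Number of 4-element averages
`acc` takes the values: [] → [7] → [7, 6] → [7, 6, 6]
So `len(acc)` = 3

Answer: 3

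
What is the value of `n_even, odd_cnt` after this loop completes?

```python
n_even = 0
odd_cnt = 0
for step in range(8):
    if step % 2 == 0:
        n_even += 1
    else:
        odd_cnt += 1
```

Count evens and odds in range(8)
`n_even, odd_cnt` takes the values: (0, 0) → (1, 0) → (1, 1) → (2, 1) → (2, 2) → (3, 2) → (3, 3) → (4, 3) → (4, 4)

Answer: 4, 4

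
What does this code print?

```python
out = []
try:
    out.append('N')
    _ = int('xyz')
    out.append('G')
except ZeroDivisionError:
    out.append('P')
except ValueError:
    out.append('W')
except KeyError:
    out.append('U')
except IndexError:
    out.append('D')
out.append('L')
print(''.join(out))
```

Execution trace: 'N' (try body) → 'W' (except ValueError) → 'L' (after the try/except). Output: NWL

Answer: NWL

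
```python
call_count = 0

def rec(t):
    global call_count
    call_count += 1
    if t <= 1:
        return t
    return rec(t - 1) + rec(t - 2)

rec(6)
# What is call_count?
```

Calls(t) = 1 + Calls(t-1) + Calls(t-2); Calls(0)=Calls(1)=1. For t=6 this gives 25.

Answer: 25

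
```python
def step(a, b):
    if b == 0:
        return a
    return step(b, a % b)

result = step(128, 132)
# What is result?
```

step(128, 132) -> step(132, 128) -> step(128, 4) -> step(4, 0) -> 4

Answer: 4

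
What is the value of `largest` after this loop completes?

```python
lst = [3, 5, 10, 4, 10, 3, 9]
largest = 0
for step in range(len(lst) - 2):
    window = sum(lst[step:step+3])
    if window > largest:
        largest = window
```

Max sum of 3-element window in [3, 5, 10, 4, 10, 3, 9]
`largest` takes the values: 0 → 18 → 19 → 24

Answer: 24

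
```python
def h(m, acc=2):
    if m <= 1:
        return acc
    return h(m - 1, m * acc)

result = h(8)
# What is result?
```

Accumulator trace (n, acc): (8, 2) -> (7, 16) -> (6, 112) -> (5, 672) -> (4, 3360) -> (3, 13440) -> (2, 40320) -> (1, 80640) -> return 80640

Answer: 80640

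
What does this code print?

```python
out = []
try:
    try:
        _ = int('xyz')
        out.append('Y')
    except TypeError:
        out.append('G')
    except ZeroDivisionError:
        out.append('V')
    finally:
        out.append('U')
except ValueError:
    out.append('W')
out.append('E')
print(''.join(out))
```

Execution trace: 'U' (finally) → 'W' (outer except ValueError) → 'E' (after the try/except). Output: UWE

Answer: UWE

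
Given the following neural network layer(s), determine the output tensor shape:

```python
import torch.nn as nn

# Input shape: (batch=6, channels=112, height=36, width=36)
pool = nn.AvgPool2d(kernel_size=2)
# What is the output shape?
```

Input: (6, 112, 36, 36) -> Output: (6, 112, 18, 18)

Answer: (6, 112, 18, 18)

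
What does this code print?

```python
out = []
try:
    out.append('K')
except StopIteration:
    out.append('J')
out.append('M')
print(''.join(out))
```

Execution trace: 'K' (try body, no exception) → 'M' (after the try/except). Output: KM

Answer: KM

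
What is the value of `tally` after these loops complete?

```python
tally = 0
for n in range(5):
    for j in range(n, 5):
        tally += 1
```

Upper triangle: 5 + 4 + ... + 1
`tally` takes the values: 0 → 1 → 2 → 3 → 4 → 5 → 6 → 7 → 8 → 9 → 10 → 11 → 12 → 13 → 14 → 15

Answer: 15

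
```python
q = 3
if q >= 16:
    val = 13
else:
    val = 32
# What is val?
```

Trace:
`q = 3` → q = 3
`if q >= 16: ...` → q >= 16 is False, take else branch → val = 32
So val = 32

Answer: 32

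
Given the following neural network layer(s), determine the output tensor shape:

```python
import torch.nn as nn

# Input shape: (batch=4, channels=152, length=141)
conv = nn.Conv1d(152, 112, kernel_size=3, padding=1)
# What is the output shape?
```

Input: (4, 152, 141) -> Output: (4, 112, 141)

Answer: (4, 112, 141)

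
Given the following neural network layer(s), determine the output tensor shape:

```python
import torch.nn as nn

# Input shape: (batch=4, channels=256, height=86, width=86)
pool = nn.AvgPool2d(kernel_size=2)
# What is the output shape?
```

Input: (4, 256, 86, 86) -> Output: (4, 256, 43, 43)

Answer: (4, 256, 43, 43)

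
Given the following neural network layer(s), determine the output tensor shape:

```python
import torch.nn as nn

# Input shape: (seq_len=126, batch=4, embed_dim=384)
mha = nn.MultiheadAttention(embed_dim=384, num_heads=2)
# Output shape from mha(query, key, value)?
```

Input: (126, 4, 384) -> Output: (126, 4, 384)

Answer: (126, 4, 384)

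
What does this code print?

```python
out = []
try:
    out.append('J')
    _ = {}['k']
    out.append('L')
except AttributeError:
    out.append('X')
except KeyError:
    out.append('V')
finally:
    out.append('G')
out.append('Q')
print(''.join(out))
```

Execution trace: 'J' (try body) → 'V' (except KeyError) → 'G' (finally) → 'Q' (after the try/except). Output: JVGQ

Answer: JVGQ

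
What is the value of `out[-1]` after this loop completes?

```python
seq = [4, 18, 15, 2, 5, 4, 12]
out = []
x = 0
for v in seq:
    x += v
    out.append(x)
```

Cumulative sum ends at 60
`out` takes the values: [] → [4] → [4, 22] → [4, 22, 37] → [4, 22, 37, 39] → [4, 22, 37, 39, 44] → [4, 22, 37, 39, 44, 48] → [4, 22, 37, 39, 44, 48, 60]
So `out[-1]` = 60

Answer: 60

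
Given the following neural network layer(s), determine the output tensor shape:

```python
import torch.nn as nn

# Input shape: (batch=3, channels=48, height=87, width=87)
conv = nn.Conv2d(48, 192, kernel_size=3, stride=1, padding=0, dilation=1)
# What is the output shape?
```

Input: (3, 48, 87, 87) -> Output: (3, 192, 85, 85)

Answer: (3, 192, 85, 85)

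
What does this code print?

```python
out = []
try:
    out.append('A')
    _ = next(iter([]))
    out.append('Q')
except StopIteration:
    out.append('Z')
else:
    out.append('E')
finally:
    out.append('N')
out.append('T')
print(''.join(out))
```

Execution trace: 'A' (try body) → 'Z' (except StopIteration) → 'N' (finally) → 'T' (after the try/except). Output: AZNT

Answer: AZNT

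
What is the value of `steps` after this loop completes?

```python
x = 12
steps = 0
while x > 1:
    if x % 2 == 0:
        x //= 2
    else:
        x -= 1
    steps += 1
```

Steps to reduce 12 to 1
`steps` takes the values: 0 → 1 → 2 → 3 → 4

Answer: 4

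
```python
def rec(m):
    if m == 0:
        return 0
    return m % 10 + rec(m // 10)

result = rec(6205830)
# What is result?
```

Sum of digits of 6205830: 0 + 3 + 8 + 5 + 0 + 2 + 6 = 24

Answer: 24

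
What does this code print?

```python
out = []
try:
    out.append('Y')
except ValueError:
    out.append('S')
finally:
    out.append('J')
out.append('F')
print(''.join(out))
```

Execution trace: 'Y' (try body, no exception) → 'J' (finally) → 'F' (after the try/except). Output: YJF

Answer: YJF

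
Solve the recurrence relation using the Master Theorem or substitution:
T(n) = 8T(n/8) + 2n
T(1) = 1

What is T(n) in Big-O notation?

By Master Theorem: a=8, b=8, f(n)=2n. Since log_8(8) = 1 and f(n) = Θ(n^1), Case 2 applies. T(n) = O(n log n).

Answer: O(n log n)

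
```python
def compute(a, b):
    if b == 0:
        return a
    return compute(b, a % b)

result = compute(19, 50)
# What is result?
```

compute(19, 50) -> compute(50, 19) -> compute(19, 12) -> compute(12, 7) -> compute(7, 5) -> compute(5, 2) -> compute(2, 1) -> compute(1, 0) -> 1

Answer: 1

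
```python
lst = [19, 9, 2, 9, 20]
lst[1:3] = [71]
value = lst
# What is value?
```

Trace:
`lst = [19, 9, 2, 9, 20]` → lst = [19, 9, 2, 9, 20]
`lst[1:3] = [71]` → lst = [19, 71, 9, 20]
`value = lst` → value = [19, 71, 9, 20]
So value = [19, 71, 9, 20]

Answer: [19, 71, 9, 20]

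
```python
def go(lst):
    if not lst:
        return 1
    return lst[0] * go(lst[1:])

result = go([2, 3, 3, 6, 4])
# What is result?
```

Product over [2, 3, 3, 6, 4] = 2 * 3 * 3 * 6 * 4 = 432

Answer: 432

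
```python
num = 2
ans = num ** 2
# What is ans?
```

Trace:
`num = 2` → num = 2
`ans = num ** 2` → ans = 4
So ans = 4

Answer: 4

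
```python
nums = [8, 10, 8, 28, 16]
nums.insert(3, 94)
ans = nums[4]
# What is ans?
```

Trace:
`nums = [8, 10, 8, 28, 16]` → nums = [8, 10, 8, 28, 16]
`nums.insert(3, 94)` → nums = [8, 10, 8, 94, 28, 16]
`ans = nums[4]` → ans = 28
So ans = 28

Answer: 28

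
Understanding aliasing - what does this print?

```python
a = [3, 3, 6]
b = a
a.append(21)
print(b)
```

Key concept: basic list aliasing.
Step by step:
`a = [3, 3, 6]` → a = [3, 3, 6]
`b = a` → b = [3, 3, 6] (same object as a)
`a.append(21)` → a = [3, 3, 6, 21] (same object as b); b = [3, 3, 6, 21] (same object as a)
`print(b)` → prints [3, 3, 6, 21]

Answer: [3, 3, 6, 21]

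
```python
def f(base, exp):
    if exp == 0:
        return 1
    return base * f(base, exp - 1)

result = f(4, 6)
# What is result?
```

f(4, 6) = 4 * 4 * 4 * 4 * 4 * 4 = 4096

Answer: 4096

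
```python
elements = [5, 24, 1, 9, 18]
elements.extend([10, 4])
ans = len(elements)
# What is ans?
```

Trace:
`elements = [5, 24, 1, 9, 18]` → elements = [5, 24, 1, 9, 18]
`elements.extend([10, 4])` → elements = [5, 24, 1, 9, 18, 10, 4]
`ans = len(elements)` → ans = 7
So ans = 7

Answer: 7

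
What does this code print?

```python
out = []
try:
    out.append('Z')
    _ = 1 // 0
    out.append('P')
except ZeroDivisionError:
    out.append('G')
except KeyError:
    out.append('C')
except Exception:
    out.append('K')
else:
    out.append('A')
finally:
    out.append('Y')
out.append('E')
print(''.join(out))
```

Execution trace: 'Z' (try body) → 'G' (except ZeroDivisionError) → 'Y' (finally) → 'E' (after the try/except). Output: ZGYE

Answer: ZGYE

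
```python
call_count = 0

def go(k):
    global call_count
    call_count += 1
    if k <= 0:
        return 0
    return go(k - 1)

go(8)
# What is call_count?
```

Linear recursion stepping by 1: 9 calls from k=8 down to ≤0.

Answer: 9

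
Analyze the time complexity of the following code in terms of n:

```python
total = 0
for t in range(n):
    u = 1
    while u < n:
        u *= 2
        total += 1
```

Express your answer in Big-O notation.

Each loop level contributes: n × log n. Multiplying the contributions gives O(n log n).

Answer: O(n log n)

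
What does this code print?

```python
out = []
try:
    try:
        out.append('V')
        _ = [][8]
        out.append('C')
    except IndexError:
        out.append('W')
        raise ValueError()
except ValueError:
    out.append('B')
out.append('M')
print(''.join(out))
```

Execution trace: 'V' (inner try body) → 'W' (inner except IndexError) → 'B' (outer except ValueError) → 'M' (after the try/except). Output: VWBM

Answer: VWBM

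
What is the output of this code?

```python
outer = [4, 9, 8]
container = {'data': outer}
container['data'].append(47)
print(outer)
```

Key concept: dict holds reference to list.
Step by step:
`outer = [4, 9, 8]` → outer = [4, 9, 8]
`container = {'data': outer}` → container = {'data': [4, 9, 8]}
`container['data'].append(47)` → outer = [4, 9, 8, 47]; container = {'data': [4, 9, 8, 47]}
`print(outer)` → prints [4, 9, 8, 47]

Answer: [4, 9, 8, 47]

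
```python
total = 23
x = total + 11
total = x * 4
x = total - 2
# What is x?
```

Trace:
`total = 23` → total = 23
`x = total + 11` → x = 34
`total = x * 4` → total = 136
`x = total - 2` → x = 134
So x = 134

Answer: 134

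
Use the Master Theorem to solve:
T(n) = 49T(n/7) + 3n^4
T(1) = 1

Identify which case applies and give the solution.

a=49, b=7, f(n)=3n^4. log_7(49) = 2. Since c=4 > 2 and the regularity condition holds (49(n/7)^4 = (49/7^4)n^4 with 49/7^4 < 1), Case 3 applies: T(n) = Θ(f(n)) = O(n^4).

Answer: O(n^4) - Case 3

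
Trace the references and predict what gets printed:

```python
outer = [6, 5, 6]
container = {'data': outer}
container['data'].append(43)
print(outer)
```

Key concept: dict holds reference to list.
Step by step:
`outer = [6, 5, 6]` → outer = [6, 5, 6]
`container = {'data': outer}` → container = {'data': [6, 5, 6]}
`container['data'].append(43)` → outer = [6, 5, 6, 43]; container = {'data': [6, 5, 6, 43]}
`print(outer)` → prints [6, 5, 6, 43]

Answer: [6, 5, 6, 43]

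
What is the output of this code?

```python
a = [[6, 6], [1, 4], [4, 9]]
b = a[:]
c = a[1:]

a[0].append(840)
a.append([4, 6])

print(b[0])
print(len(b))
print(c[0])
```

Key concept: slice with nested mutation.
Step by step:
`a = [[6, 6], [1, 4], [4, 9]]` → a = [[6, 6], [1, 4], [4, 9]]
`b = a[:]` → b = [[6, 6], [1, 4], [4, 9]]
`c = a[1:]` → c = [[1, 4], [4, 9]]
`a[0].append(840)` → a = [[6, 6, 840], [1, 4], [4, 9]]; b = [[6, 6, 840], [1, 4], [4, 9]]
`a.append([4, 6])` → a = [[6, 6, 840], [1, 4], [4, 9], [4, 6]]
`print(b[0])` → prints [6, 6, 840]
`print(len(b))` → prints 3
`print(c[0])` → prints [1, 4]

Answer:
[6, 6, 840]
3
[1, 4]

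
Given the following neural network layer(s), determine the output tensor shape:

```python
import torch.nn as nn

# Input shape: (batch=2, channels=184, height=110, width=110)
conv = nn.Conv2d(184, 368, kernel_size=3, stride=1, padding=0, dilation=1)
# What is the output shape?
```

Input: (2, 184, 110, 110) -> Output: (2, 368, 108, 108)

Answer: (2, 368, 108, 108)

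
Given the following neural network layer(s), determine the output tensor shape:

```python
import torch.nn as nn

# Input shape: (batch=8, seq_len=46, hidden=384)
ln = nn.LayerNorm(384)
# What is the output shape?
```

Input: (8, 46, 384) -> Output: (8, 46, 384)

Answer: (8, 46, 384)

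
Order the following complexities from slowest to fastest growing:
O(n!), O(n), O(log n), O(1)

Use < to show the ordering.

Ordered by growth rate: O(1) < O(log n) < O(n) < O(n!)

Answer: O(1) < O(log n) < O(n) < O(n!)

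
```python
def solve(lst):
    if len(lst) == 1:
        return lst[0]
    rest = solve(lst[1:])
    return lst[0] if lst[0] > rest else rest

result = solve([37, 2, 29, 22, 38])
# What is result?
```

Recursive max over [37, 2, 29, 22, 38] = 38

Answer: 38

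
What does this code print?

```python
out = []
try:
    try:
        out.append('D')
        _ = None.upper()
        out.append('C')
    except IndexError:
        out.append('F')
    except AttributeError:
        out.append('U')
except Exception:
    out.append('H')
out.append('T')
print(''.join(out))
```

Execution trace: 'D' (inner try body) → 'U' (inner except AttributeError) → 'T' (after the try/except). Output: DUT

Answer: DUT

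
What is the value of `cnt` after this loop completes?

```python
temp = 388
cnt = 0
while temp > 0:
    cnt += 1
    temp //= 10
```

Count digits by repeated division by 10
`cnt` takes the values: 0 → 1 → 2 → 3

Answer: 3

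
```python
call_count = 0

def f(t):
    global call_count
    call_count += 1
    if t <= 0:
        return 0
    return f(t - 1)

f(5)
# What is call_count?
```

Linear recursion stepping by 1: 6 calls from t=5 down to ≤0.

Answer: 6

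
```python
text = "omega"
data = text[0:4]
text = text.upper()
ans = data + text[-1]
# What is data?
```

Trace:
`text = "omega"` → text = 'omega'
`data = text[0:4]` → data = 'omeg'
`text = text.upper()` → text = 'OMEGA'
`ans = data + text[-1]` → ans = 'omegA'
So data = 'omeg'

Answer: 'omeg'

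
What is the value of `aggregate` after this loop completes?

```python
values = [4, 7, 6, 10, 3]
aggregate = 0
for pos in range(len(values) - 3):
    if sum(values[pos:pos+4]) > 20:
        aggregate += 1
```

Count windows with sum > 20
`aggregate` takes the values: 0 → 1 → 2

Answer: 2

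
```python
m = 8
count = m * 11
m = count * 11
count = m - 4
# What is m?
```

Trace:
`m = 8` → m = 8
`count = m * 11` → count = 88
`m = count * 11` → m = 968
`count = m - 4` → count = 964
So m = 968

Answer: 968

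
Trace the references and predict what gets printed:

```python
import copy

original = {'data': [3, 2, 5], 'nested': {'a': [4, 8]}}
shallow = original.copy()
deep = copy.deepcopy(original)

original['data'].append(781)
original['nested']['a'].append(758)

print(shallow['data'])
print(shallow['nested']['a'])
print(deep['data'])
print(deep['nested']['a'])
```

Key concept: comparing shallow vs deep copy.
Step by step:
`original = {'data': [3, 2, 5], 'nested': {'a': [4, 8]}}` → original = {'data': [3, 2, 5], 'nested': {'a': [4, 8]}}
`shallow = original.copy()` → shallow = {'data': [3, 2, 5], 'nested': {'a': [4, 8]}}
`deep = copy.deepcopy(original)` → deep = {'data': [3, 2, 5], 'nested': {'a': [4, 8]}}
`original['data'].append(781)` → original = {'data': [3, 2, 5, 781], 'nested': {'a': [4, 8]}}; shallow = {'data': [3, 2, 5, 781], 'nested': {'a': [4, 8]}}
`original['nested']['a'].append(758)` → original = {'data': [3, 2, 5, 781], 'nested': {'a': [4, 8, 758]}}; shallow = {'data': [3, 2, 5, 781], 'nested': {'a': [4, 8, 758]}}
`print(shallow['data'])` → prints [3, 2, 5, 781]
`print(shallow['nested']['a'])` → prints [4, 8, 758]
`print(deep['data'])` → prints [3, 2, 5]
`print(deep['nested']['a'])` → prints [4, 8]

Answer:
[3, 2, 5, 781]
[4, 8, 758]
[3, 2, 5]
[4, 8]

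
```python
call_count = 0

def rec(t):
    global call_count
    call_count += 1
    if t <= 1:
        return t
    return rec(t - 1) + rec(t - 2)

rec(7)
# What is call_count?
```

Calls(t) = 1 + Calls(t-1) + Calls(t-2); Calls(0)=Calls(1)=1. For t=7 this gives 41.

Answer: 41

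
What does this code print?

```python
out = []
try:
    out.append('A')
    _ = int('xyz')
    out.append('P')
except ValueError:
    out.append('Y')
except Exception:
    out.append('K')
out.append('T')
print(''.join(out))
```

Execution trace: 'A' (try body) → 'Y' (except ValueError) → 'T' (after the try/except). Output: AYT

Answer: AYT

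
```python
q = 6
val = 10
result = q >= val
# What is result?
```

Trace:
`q = 6` → q = 6
`val = 10` → val = 10
`result = q >= val` → result = False
So result = False

Answer: False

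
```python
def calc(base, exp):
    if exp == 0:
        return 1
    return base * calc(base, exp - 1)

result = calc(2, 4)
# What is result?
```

calc(2, 4) = 2 * 2 * 2 * 2 = 16

Answer: 16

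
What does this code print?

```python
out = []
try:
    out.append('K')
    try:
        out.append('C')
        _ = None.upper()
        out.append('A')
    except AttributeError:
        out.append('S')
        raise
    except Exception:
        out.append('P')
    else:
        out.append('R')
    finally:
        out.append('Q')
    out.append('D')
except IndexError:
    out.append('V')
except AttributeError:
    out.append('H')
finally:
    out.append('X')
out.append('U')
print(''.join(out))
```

Execution trace: 'K' (try body) → 'C' (inner try body) → 'S' (inner except AttributeError) → 'Q' (inner finally) → 'H' (except AttributeError) → 'X' (finally) → 'U' (after the try/except). Output: KCSQHXU

Answer: KCSQHXU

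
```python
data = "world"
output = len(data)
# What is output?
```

Trace:
`data = "world"` → data = 'world'
`output = len(data)` → output = 5
So output = 5

Answer: 5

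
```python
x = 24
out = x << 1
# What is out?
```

Trace:
`x = 24` → x = 24
`out = x << 1` → out = 48
So out = 48

Answer: 48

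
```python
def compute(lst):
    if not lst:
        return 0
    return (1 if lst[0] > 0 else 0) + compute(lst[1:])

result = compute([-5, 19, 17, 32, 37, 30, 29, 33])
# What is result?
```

Count of positive elements in [-5, 19, 17, 32, 37, 30, 29, 33] = 7

Answer: 7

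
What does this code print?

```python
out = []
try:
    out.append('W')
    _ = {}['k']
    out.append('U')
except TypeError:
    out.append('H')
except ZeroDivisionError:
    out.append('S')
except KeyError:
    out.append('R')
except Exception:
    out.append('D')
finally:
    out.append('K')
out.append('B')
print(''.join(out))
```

Execution trace: 'W' (try body) → 'R' (except KeyError) → 'K' (finally) → 'B' (after the try/except). Output: WRKB

Answer: WRKB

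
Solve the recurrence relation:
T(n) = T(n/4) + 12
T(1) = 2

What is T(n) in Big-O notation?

Each step divides n by 4 and adds 12. After log_4(n) steps we reach T(1)=2. So T(n) = 12·log_4(n) + 2 = O(log n).

Answer: O(log n)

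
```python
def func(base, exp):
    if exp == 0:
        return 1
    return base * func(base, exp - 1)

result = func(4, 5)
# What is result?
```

func(4, 5) = 4 * 4 * 4 * 4 * 4 = 1024

Answer: 1024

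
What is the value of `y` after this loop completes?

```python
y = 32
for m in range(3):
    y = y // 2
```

Halve 3 times: 32 // 2^3 = 4
`y` takes the values: 32 → 16 → 8 → 4

Answer: 4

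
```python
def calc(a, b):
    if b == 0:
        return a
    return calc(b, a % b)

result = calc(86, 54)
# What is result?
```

calc(86, 54) -> calc(54, 32) -> calc(32, 22) -> calc(22, 10) -> calc(10, 2) -> calc(2, 0) -> 2

Answer: 2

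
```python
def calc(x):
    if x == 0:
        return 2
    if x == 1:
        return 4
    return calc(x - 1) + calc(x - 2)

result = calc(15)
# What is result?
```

Build up from base cases: calc(0)=2, calc(1)=4, calc(2)=6, calc(3)=10, calc(4)=16, calc(5)=26, calc(6)=42, ..., calc(15)=3194

Answer: 3194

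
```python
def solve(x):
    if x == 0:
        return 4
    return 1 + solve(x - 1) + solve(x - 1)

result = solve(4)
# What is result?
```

solve(x) = 1 + 2·solve(x-1), solve(0)=4. Closed form: (4+1)·2^4 - 1 = 79.

Answer: 79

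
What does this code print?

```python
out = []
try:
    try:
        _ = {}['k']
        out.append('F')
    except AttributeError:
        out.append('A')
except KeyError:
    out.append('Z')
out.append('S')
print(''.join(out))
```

Execution trace: 'Z' (outer except KeyError) → 'S' (after the try/except). Output: ZS

Answer: ZS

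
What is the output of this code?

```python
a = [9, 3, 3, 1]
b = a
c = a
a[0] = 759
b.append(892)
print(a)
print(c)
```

Key concept: multiple aliases.
Step by step:
`a = [9, 3, 3, 1]` → a = [9, 3, 3, 1]
`b = a` → b = [9, 3, 3, 1] (same object as a)
`c = a` → c = [9, 3, 3, 1] (same object as a, b)
`a[0] = 759` → a = [759, 3, 3, 1] (same object as b, c); b = [759, 3, 3, 1] (same object as a, c); c = [759, 3, 3, 1] (same object as a, b)
`b.append(892)` → a = [759, 3, 3, 1, 892] (same object as b, c); b = [759, 3, 3, 1, 892] (same object as a, c); c = [759, 3, 3, 1, 892] (same object as a, b)
`print(a)` → prints [759, 3, 3, 1, 892]
`print(c)` → prints [759, 3, 3, 1, 892]

Answer:
[759, 3, 3, 1, 892]
[759, 3, 3, 1, 892]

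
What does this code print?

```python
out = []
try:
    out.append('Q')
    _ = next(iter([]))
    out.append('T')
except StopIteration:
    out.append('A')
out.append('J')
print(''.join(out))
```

Execution trace: 'Q' (try body) → 'A' (except StopIteration) → 'J' (after the try/except). Output: QAJ

Answer: QAJ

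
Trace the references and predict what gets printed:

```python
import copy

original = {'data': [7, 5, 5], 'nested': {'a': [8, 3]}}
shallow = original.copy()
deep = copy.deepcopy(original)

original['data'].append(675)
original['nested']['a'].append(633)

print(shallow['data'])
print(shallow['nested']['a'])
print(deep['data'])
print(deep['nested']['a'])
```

Key concept: comparing shallow vs deep copy.
Step by step:
`original = {'data': [7, 5, 5], 'nested': {'a': [8, 3]}}` → original = {'data': [7, 5, 5], 'nested': {'a': [8, 3]}}
`shallow = original.copy()` → shallow = {'data': [7, 5, 5], 'nested': {'a': [8, 3]}}
`deep = copy.deepcopy(original)` → deep = {'data': [7, 5, 5], 'nested': {'a': [8, 3]}}
`original['data'].append(675)` → original = {'data': [7, 5, 5, 675], 'nested': {'a': [8, 3]}}; shallow = {'data': [7, 5, 5, 675], 'nested': {'a': [8, 3]}}
`original['nested']['a'].append(633)` → original = {'data': [7, 5, 5, 675], 'nested': {'a': [8, 3, 633]}}; shallow = {'data': [7, 5, 5, 675], 'nested': {'a': [8, 3, 633]}}
`print(shallow['data'])` → prints [7, 5, 5, 675]
`print(shallow['nested']['a'])` → prints [8, 3, 633]
`print(deep['data'])` → prints [7, 5, 5]
`print(deep['nested']['a'])` → prints [8, 3]

Answer:
[7, 5, 5, 675]
[8, 3, 633]
[7, 5, 5]
[8, 3]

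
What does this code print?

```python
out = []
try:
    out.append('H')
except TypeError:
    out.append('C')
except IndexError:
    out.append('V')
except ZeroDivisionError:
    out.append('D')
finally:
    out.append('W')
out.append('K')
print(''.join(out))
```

Execution trace: 'H' (try body, no exception) → 'W' (finally) → 'K' (after the try/except). Output: HWK

Answer: HWK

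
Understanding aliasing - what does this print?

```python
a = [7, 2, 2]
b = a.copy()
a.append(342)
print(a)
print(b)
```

Key concept: list.copy() creates independent copy.
Step by step:
`a = [7, 2, 2]` → a = [7, 2, 2]
`b = a.copy()` → b = [7, 2, 2]
`a.append(342)` → a = [7, 2, 2, 342]
`print(a)` → prints [7, 2, 2, 342]
`print(b)` → prints [7, 2, 2]

Answer:
[7, 2, 2, 342]
[7, 2, 2]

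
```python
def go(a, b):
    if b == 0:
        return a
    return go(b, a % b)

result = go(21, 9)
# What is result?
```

go(21, 9) -> go(9, 3) -> go(3, 0) -> 3

Answer: 3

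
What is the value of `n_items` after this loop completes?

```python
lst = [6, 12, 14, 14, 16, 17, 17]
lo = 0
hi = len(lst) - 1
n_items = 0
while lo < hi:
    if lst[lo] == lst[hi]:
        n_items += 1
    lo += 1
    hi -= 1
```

Count matching pairs from ends
`n_items` takes the values: 0

Answer: 0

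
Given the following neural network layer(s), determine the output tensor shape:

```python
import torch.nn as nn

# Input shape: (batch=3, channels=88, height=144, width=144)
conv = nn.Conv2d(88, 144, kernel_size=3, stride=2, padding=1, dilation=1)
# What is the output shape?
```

Input: (3, 88, 144, 144) -> Output: (3, 144, 72, 72)

Answer: (3, 144, 72, 72)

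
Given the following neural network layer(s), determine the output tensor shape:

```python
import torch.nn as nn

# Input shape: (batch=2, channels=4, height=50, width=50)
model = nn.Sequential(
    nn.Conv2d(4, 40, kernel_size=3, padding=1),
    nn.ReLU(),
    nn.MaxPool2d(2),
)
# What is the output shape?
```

Input: (2, 4, 50, 50) -> after Conv2d: (2, 40, 50, 50) -> after ReLU: (2, 40, 50, 50) -> Output: (2, 40, 25, 25)

Answer: (2, 40, 25, 25)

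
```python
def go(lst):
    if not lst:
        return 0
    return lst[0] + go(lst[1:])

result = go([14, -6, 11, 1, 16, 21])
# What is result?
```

14 + (-6) + 11 + 1 + 16 + 21 + 0 = 57

Answer: 57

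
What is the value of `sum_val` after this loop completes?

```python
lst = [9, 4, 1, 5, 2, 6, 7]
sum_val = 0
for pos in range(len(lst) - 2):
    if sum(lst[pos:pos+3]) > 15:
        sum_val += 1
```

Count windows with sum > 15
`sum_val` takes the values: 0

Answer: 0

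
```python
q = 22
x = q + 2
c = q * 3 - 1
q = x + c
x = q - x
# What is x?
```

Trace:
`q = 22` → q = 22
`x = q + 2` → x = 24
`c = q * 3 - 1` → c = 65
`q = x + c` → q = 89
`x = q - x` → x = 65
So x = 65

Answer: 65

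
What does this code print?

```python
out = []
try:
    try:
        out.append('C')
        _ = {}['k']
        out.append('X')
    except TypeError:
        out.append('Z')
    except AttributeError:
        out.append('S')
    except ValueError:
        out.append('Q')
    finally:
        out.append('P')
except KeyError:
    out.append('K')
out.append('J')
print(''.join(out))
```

Execution trace: 'C' (try body) → 'P' (finally) → 'K' (outer except KeyError) → 'J' (after the try/except). Output: CPKJ

Answer: CPKJ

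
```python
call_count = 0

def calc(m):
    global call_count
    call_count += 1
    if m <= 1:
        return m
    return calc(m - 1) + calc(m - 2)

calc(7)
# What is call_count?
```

Calls(m) = 1 + Calls(m-1) + Calls(m-2); Calls(0)=Calls(1)=1. For m=7 this gives 41.

Answer: 41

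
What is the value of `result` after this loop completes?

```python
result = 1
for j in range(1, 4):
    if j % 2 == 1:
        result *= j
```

Product of odd numbers 1 to 3
`result` takes the values: 1 → 3

Answer: 3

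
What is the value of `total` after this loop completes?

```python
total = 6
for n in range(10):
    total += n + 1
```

Start at 6, add 1 to 10 = 61
`total` takes the values: 6 → 7 → 9 → 12 → 16 → 21 → 27 → 34 → 42 → 51 → 61

Answer: 61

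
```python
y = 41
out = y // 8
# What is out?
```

Trace:
`y = 41` → y = 41
`out = y // 8` → out = 5
So out = 5

Answer: 5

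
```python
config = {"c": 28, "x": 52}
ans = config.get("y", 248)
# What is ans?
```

Trace:
`config = {"c": 28, "x": 52}` → config = {'c': 28, 'x': 52}
`ans = config.get("y", 248)` → ans = 248
So ans = 248

Answer: 248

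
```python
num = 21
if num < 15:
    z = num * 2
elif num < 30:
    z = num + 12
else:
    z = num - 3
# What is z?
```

Trace:
`num = 21` → num = 21
`if num < 15: ...` → num < 15 is False, num < 30 is True → z = 33
So z = 33

Answer: 33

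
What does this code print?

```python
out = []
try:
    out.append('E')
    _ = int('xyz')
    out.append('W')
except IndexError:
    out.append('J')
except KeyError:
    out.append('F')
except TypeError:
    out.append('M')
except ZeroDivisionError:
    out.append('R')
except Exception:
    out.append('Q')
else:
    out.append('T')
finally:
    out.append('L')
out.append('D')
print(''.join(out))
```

Execution trace: 'E' (try body) → 'Q' (except Exception) → 'L' (finally) → 'D' (after the try/except). Output: EQLD

Answer: EQLD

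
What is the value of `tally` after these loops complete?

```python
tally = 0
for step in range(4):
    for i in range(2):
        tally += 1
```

4 * 2 = 8
`tally` takes the values: 0 → 1 → 2 → 3 → 4 → 5 → 6 → 7 → 8

Answer: 8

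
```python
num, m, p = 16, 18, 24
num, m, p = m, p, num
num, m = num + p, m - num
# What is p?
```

Trace:
`num, m, p = 16, 18, 24` → num = 16; m = 18; p = 24
`num, m, p = m, p, num` → num = 18; m = 24; p = 16
`num, m = num + p, m - num` → num = 34; m = 6
So p = 16

Answer: 16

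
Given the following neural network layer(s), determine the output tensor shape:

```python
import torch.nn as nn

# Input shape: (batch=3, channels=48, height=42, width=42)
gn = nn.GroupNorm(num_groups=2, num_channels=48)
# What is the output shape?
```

Input: (3, 48, 42, 42) -> Output: (3, 48, 42, 42)

Answer: (3, 48, 42, 42)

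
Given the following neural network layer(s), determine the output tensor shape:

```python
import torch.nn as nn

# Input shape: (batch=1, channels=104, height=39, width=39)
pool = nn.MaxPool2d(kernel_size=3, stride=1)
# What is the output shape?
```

Input: (1, 104, 39, 39) -> Output: (1, 104, 37, 37)

Answer: (1, 104, 37, 37)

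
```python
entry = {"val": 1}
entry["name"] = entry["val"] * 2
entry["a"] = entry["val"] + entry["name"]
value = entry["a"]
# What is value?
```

Trace:
`entry = {"val": 1}` → entry = {'val': 1}
`entry["name"] = entry["val"] * 2` → entry = {'val': 1, 'name': 2}
`entry["a"] = entry["val"] + entry["name"]` → entry = {'val': 1, 'name': 2, 'a': 3}
`value = entry["a"]` → value = 3
So value = 3

Answer: 3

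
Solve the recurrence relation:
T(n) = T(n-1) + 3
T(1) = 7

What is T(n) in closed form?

Unrolling: T(n) = T(1) + 3·(n-1) = 7 + 3(n-1) = 3n + 4.

Answer: T(n) = 3n + 4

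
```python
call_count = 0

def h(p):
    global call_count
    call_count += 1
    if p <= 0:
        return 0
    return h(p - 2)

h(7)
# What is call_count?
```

Linear recursion stepping by 2: 5 calls from p=7 down to ≤0.

Answer: 5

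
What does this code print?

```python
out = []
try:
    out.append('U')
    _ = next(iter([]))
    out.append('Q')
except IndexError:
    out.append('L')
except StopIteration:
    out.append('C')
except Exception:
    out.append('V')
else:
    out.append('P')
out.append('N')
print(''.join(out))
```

Execution trace: 'U' (try body) → 'C' (except StopIteration) → 'N' (after the try/except). Output: UCN

Answer: UCN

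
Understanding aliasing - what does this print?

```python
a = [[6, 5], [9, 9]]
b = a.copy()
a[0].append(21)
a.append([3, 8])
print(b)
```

Key concept: shallow copy with nested lists.
Step by step:
`a = [[6, 5], [9, 9]]` → a = [[6, 5], [9, 9]]
`b = a.copy()` → b = [[6, 5], [9, 9]]
`a[0].append(21)` → a = [[6, 5, 21], [9, 9]]; b = [[6, 5, 21], [9, 9]]
`a.append([3, 8])` → a = [[6, 5, 21], [9, 9], [3, 8]]
`print(b)` → prints [[6, 5, 21], [9, 9]]

Answer: [[6, 5, 21], [9, 9]]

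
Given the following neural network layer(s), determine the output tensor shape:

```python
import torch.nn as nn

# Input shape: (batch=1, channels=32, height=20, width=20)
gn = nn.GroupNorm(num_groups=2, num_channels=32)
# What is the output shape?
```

Input: (1, 32, 20, 20) -> Output: (1, 32, 20, 20)

Answer: (1, 32, 20, 20)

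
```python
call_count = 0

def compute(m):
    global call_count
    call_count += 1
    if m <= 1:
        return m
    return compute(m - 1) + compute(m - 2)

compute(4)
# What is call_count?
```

Calls(m) = 1 + Calls(m-1) + Calls(m-2); Calls(0)=Calls(1)=1. For m=4 this gives 9.

Answer: 9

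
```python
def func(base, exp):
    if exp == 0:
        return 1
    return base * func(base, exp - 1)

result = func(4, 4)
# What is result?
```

func(4, 4) = 4 * 4 * 4 * 4 = 256

Answer: 256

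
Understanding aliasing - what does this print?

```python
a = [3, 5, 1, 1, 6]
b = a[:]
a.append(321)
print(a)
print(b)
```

Key concept: slice [:] creates copy.
Step by step:
`a = [3, 5, 1, 1, 6]` → a = [3, 5, 1, 1, 6]
`b = a[:]` → b = [3, 5, 1, 1, 6]
`a.append(321)` → a = [3, 5, 1, 1, 6, 321]
`print(a)` → prints [3, 5, 1, 1, 6, 321]
`print(b)` → prints [3, 5, 1, 1, 6]

Answer:
[3, 5, 1, 1, 6, 321]
[3, 5, 1, 1, 6]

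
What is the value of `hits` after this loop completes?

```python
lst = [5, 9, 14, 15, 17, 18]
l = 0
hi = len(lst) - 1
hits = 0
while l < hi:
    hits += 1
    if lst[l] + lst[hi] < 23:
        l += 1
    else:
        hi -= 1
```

Steps to find pair summing to 23
`hits` takes the values: 0 → 1 → 2 → 3 → 4 → 5

Answer: 5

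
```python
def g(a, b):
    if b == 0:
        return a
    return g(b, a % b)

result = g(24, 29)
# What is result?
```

g(24, 29) -> g(29, 24) -> g(24, 5) -> g(5, 4) -> g(4, 1) -> g(1, 0) -> 1

Answer: 1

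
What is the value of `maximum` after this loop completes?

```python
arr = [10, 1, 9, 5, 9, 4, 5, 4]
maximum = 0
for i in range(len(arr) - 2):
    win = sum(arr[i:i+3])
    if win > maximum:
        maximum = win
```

Max sum of 3-element window in [10, 1, 9, 5, 9, 4, 5, 4]
`maximum` takes the values: 0 → 20 → 23

Answer: 23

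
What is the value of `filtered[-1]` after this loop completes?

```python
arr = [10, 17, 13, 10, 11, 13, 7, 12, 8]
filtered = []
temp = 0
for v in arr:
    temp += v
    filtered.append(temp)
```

Cumulative sum ends at 101
`filtered` takes the values: [] → [10] → [10, 27] → [10, 27, 40] → [10, 27, 40, 50] → [10, 27, 40, 50, 61] → [10, 27, 40, 50, 61, 74] → [10, 27, 40, 50, 61, 74, 81] → [10, 27, 40, 50, 61, 74, 81, 93] → [10, 27, 40, 50, 61, 74, 81, 93, 101]
So `filtered[-1]` = 101

Answer: 101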